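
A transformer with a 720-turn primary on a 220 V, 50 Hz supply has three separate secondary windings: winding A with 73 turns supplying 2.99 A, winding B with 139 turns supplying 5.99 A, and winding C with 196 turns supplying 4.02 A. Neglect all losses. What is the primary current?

I_p ≈ 2.55 A

V_A = 220 × 73/720 = 22.306 V; V_B = 220 × 139/720 = 42.472 V; V_C = 220 × 196/720 = 59.889 V.
P_out = V_A I_A + V_B I_B + V_C I_C = 22.306×2.99 + 42.472×5.99 + 59.889×4.02 = 66.694 + 254.41 + 240.75 = 561.86 W.
Ideal ⇒ P_in = P_out, so I_p = P_out/V_p = 561.86/220 = 2.55 A.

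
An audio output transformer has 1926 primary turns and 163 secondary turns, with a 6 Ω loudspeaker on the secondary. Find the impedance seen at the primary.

Z_p ≈ 838 Ω

Z_p = (N_p/N_s)² × Z_s = (1926/163)² × 6 = 838 Ω.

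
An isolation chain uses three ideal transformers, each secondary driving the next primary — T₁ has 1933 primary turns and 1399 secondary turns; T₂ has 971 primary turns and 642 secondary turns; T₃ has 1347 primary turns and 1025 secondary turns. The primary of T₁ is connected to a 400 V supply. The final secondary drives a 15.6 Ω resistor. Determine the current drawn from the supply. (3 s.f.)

After T₁: V = 400.00 × 1399/1933 = 289.50 V.
After T₂: V = 289.50 × 642/971 = 191.41 V.
After T₃: V = 191.41 × 1025/1347 = 145.65 V.
I_load = 145.65/15.6 = 9.3367 A, so P_out = 145.65 × 9.3367 = 1359.9 W.
All ideal ⇒ P_in = P_out, so I_supply = 1359.9/400 = 3.40 A.

I_supply ≈ 3.40 A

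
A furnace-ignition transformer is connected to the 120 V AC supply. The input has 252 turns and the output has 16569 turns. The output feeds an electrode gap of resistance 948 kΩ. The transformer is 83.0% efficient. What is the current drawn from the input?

V_out = 120 × 16569/252 = 7890.0 V.
I_out = V_out/R = 7890.0/948000 = 0.0083228 A.
P_out = V_out I_out = 7890.0 × 0.0083228 = 65.667 W.
P_in = P_out/η = 65.667/0.830 = 79.117 W.
I_in = P_in/V_in = 79.117/120 = 0.659 A.

I_in ≈ 0.659 A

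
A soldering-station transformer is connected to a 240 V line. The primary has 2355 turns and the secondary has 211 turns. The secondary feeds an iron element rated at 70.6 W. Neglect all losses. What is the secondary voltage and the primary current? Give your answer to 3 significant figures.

V_s ≈ 21.5 V, I_p ≈ 0.294 A

V_s = V_p × N_s/N_p = 240 × 211/2355 = 21.503 V.
I_s = P/V_s = 70.6/21.503 = 3.2832 A.
I_p = I_s × N_s/N_p = 3.2832 × 211/2355 = 0.294 A.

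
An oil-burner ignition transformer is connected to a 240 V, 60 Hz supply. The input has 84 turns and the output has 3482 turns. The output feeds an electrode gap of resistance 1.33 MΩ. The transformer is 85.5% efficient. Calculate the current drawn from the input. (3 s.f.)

I_in ≈ 0.363 A

V_out = 240 × 3482/84 = 9948.6 V.
I_out = V_out/R = 9948.6/(1.33×10^6) = 0.0074801 A.
P_out = V_out I_out = 9948.6 × 0.0074801 = 74.417 W.
P_in = P_out/η = 74.417/0.855 = 87.037 W.
I_in = P_in/V_in = 87.037/240 = 0.363 A.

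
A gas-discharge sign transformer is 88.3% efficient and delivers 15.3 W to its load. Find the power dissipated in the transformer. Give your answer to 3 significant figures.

P_loss ≈ 2.03 W

P_in = P_out/η = 15.3/0.883 = 17.3273 W.
P_loss = P_in − P_out = 17.3273 − 15.3 = 2.03 W.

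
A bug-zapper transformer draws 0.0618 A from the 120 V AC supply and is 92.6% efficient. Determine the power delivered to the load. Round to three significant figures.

P_out ≈ 6.87 W

P_in = V_p I_p = 120 × 0.0618 = 7.4160 W.
P_out = η P_in = 0.926 × 7.4160 = 6.87 W.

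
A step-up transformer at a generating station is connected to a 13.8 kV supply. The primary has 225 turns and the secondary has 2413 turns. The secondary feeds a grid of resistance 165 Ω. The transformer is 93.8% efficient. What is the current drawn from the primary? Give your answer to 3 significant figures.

I_p ≈ 10300 A

V_s = 13800 × 2413/225 = 148000 V.
I_s = V_s/R = 148000/165 = 896.95 A.
P_out = V_s I_s = 148000 × 896.95 = 1.3275×10^8 W.
P_in = P_out/η = 1.3275×10^8/0.938 = 1.4152×10^8 W.
I_p = P_in/V_p = 1.4152×10^8/13800 = 10300 A.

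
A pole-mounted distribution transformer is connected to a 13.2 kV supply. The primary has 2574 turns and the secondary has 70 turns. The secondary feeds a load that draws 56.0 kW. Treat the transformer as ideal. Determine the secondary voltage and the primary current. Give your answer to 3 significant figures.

V_s = V_p × N_s/N_p = 13200 × 70/2574 = 358.97 V.
I_s = P/V_s = 56000/358.97 = 156.00 A.
I_p = I_s × N_s/N_p = 156.00 × 70/2574 = 4.24 A.

V_s ≈ 359 V, I_p ≈ 4.24 A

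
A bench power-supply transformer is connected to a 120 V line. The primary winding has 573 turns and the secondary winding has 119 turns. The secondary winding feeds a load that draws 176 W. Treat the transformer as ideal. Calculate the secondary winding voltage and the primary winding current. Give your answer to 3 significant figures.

V_s = V_p × N_s/N_p = 120 × 119/573 = 24.921 V.
I_s = P/V_s = 176/24.921 = 7.0622 A.
I_p = I_s × N_s/N_p = 7.0622 × 119/573 = 1.47 A.

V_s ≈ 24.9 V, I_p ≈ 1.47 A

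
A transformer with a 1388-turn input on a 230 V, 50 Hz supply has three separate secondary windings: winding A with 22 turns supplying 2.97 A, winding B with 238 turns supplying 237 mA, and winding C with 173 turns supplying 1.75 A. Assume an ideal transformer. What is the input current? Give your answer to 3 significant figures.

V_A = 230 × 22/1388 = 3.6455 V; V_B = 230 × 238/1388 = 39.438 V; V_C = 230 × 173/1388 = 28.667 V.
P_out = V_A I_A + V_B I_B + V_C I_C = 3.6455×2.97 + 39.438×0.237 + 28.667×1.75 = 10.827 + 9.3468 + 50.168 = 70.342 W.
Ideal ⇒ P_in = P_out, so I_in = P_out/V_in = 70.342/230 = 0.306 A.

I_in ≈ 0.306 A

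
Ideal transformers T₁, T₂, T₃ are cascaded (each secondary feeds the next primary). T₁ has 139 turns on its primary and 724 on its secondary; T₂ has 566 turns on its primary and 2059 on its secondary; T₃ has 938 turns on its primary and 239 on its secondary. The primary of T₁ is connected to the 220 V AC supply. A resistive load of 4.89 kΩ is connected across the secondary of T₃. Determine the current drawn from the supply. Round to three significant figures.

Secondary of T₁: V = 220.00 × 724/139 = 1145.9 V.
Secondary of T₂: V = 1145.9 × 2059/566 = 4168.6 V.
Secondary of T₃: V = 4168.6 × 239/938 = 1062.1 V.
I_load = 1062.1/4890 = 0.21721 A, so P_out = 1062.1 × 0.21721 = 230.70 W.
All ideal ⇒ P_in = P_out, so I_supply = 230.70/220 = 1.05 A.

I_supply ≈ 1.05 A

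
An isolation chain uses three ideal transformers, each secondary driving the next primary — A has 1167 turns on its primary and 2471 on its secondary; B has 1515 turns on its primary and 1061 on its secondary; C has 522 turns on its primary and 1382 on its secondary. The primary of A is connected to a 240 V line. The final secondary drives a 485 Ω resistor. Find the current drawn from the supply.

Secondary of A: V = 240.00 × 2471/1167 = 508.17 V.
Secondary of B: V = 508.17 × 1061/1515 = 355.89 V.
Secondary of C: V = 355.89 × 1382/522 = 942.22 V.
I_load = 942.22/485 = 1.9427 A, so P_out = 942.22 × 1.9427 = 1830.5 W.
All ideal ⇒ P_in = P_out, so I_supply = 1830.5/240 = 7.63 A.

I_supply ≈ 7.63 A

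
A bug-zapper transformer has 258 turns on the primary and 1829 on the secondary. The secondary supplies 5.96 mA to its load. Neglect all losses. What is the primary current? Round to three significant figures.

For an ideal transformer I_p/I_s = N_s/N_p, so I_p = 0.00596 × 1829/258 = 0.0423 A.

I_p ≈ 0.0423 A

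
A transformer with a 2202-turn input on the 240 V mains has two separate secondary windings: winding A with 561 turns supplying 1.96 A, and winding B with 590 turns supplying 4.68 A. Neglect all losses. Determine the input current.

V_A = 240 × 561/2202 = 61.144 V; V_B = 240 × 590/2202 = 64.305 V.
P_out = V_A I_A + V_B I_B = 61.144×1.96 + 64.305×4.68 = 119.84 + 300.95 = 420.79 W.
Ideal ⇒ P_in = P_out, so I_in = P_out/V_in = 420.79/240 = 1.75 A.

I_in ≈ 1.75 A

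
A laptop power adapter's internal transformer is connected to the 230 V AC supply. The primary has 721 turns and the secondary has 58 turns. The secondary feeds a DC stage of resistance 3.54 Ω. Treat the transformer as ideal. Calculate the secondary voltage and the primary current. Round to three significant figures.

V_s ≈ 18.5 V, I_p ≈ 0.420 A

V_s = V_p × N_s/N_p = 230 × 58/721 = 18.502 V.
I_s = V_s/R = 18.502/3.54 = 5.2266 A.
I_p = I_s × N_s/N_p = 5.2266 × 58/721 = 0.420 A.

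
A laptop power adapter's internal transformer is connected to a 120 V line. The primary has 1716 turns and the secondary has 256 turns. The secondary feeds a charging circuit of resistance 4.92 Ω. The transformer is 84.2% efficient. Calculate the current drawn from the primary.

V_s = 120 × 256/1716 = 17.902 V.
I_s = V_s/R = 17.902/4.92 = 3.6386 A.
P_out = V_s I_s = 17.902 × 3.6386 = 65.139 W.
P_in = P_out/η = 65.139/0.842 = 77.363 W.
I_p = P_in/V_p = 77.363/120 = 0.645 A.

I_p ≈ 0.645 A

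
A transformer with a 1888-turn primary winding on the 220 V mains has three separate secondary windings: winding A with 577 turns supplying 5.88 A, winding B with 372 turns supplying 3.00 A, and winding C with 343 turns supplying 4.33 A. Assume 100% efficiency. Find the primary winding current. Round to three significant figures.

V_A = 220 × 577/1888 = 67.235 V; V_B = 220 × 372/1888 = 43.347 V; V_C = 220 × 343/1888 = 39.968 V.
P_out = V_A I_A + V_B I_B + V_C I_C = 67.235×5.88 + 43.347×3.00 + 39.968×4.33 = 395.34 + 130.04 + 173.06 = 698.45 W.
Ideal ⇒ P_in = P_out, so I_p = P_out/V_p = 698.45/220 = 3.17 A.

I_p ≈ 3.17 A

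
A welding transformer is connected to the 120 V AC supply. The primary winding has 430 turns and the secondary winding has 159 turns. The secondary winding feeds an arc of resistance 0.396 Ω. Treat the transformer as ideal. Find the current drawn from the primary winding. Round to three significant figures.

I_p ≈ 41.4 A

V_s = V_p × N_s/N_p = 120 × 159/430 = 44.372 V.
I_s = V_s/R = 44.372/0.396 = 112.05 A.
For an ideal transformer I_p N_p = I_s N_s, so I_p = 112.05 × 159/430 = 41.4 A.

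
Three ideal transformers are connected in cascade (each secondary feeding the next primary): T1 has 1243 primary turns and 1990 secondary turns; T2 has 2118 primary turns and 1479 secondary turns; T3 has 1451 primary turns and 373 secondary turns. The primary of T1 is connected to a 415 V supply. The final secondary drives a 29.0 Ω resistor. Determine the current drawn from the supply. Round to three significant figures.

Secondary of T1: V = 415.00 × 1990/1243 = 664.40 V.
Secondary of T2: V = 664.40 × 1479/2118 = 463.95 V.
Secondary of T3: V = 463.95 × 373/1451 = 119.27 V.
I_load = 119.27/29.0 = 4.1126 A, so P_out = 119.27 × 4.1126 = 490.49 W.
All ideal ⇒ P_in = P_out, so I_supply = 490.49/415 = 1.18 A.

I_supply ≈ 1.18 A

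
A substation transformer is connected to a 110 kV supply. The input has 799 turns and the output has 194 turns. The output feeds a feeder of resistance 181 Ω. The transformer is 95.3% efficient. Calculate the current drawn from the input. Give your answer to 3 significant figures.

I_in ≈ 37.6 A

V_out = 110000 × 194/799 = 26708 V.
I_out = V_out/R = 26708/181 = 147.56 A.
P_out = V_out I_out = 26708 × 147.56 = 3.9411×10^6 W.
P_in = P_out/η = 3.9411×10^6/0.953 = 4.1355×10^6 W.
I_in = P_in/V_in = 4.1355×10^6/110000 = 37.6 A.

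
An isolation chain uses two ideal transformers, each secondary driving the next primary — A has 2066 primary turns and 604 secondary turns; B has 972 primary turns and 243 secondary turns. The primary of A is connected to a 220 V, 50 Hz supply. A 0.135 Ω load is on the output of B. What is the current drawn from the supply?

I_supply ≈ 8.71 A

Secondary of A: V = 220.00 × 604/2066 = 64.318 V.
Secondary of B: V = 64.318 × 243/972 = 16.079 V.
I_load = 16.079/0.135 = 119.11 A, so P_out = 16.079 × 119.11 = 1915.2 W.
All ideal ⇒ P_in = P_out, so I_supply = 1915.2/220 = 8.71 A.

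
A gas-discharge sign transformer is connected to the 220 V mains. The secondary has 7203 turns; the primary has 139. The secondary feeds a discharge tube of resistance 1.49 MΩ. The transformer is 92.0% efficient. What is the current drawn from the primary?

V_s = 220 × 7203/139 = 11400 V.
I_s = V_s/R = 11400/(1.49×10^6) = 0.0076513 A.
P_out = V_s I_s = 11400 × 0.0076513 = 87.228 W.
P_in = P_out/η = 87.228/0.920 = 94.813 W.
I_p = P_in/V_p = 94.813/220 = 0.431 A.

I_p ≈ 0.431 A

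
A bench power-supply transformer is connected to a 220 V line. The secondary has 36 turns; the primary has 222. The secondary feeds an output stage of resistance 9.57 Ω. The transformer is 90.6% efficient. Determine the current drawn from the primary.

I_p ≈ 0.667 A

V_s = 220 × 36/222 = 35.676 V.
I_s = V_s/R = 35.676/9.57 = 3.7279 A.
P_out = V_s I_s = 35.676 × 3.7279 = 132.99 W.
P_in = P_out/η = 132.99/0.906 = 146.79 W.
I_p = P_in/V_p = 146.79/220 = 0.667 A.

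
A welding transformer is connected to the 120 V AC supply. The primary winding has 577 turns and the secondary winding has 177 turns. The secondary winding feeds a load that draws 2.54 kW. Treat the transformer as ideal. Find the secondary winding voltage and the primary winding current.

V_s ≈ 36.8 V, I_p ≈ 21.2 A

V_s = V_p × N_s/N_p = 120 × 177/577 = 36.811 V.
I_s = P/V_s = 2540/36.811 = 69.001 A.
I_p = I_s × N_s/N_p = 69.001 × 177/577 = 21.2 A.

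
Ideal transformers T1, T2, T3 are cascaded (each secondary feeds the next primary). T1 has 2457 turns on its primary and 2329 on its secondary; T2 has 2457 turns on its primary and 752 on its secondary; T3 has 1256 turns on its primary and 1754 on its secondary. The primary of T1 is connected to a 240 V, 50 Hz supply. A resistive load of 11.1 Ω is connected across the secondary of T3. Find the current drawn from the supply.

I_supply ≈ 3.55 A

After T1: V = 240.00 × 2329/2457 = 227.50 V.
After T2: V = 227.50 × 752/2457 = 69.629 V.
After T3: V = 69.629 × 1754/1256 = 97.236 V.
I_load = 97.236/11.1 = 8.7600 A, so P_out = 97.236 × 8.7600 = 851.79 W.
All ideal ⇒ P_in = P_out, so I_supply = 851.79/240 = 3.55 A.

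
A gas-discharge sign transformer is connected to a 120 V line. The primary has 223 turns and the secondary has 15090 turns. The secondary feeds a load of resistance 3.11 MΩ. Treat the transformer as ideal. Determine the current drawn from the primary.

V_s = V_p × N_s/N_p = 120 × 15090/223 = 8120.2 V.
I_s = V_s/R = 8120.2/(3.11×10^6) = 0.0026110 A.
For an ideal transformer I_p N_p = I_s N_s, so I_p = 0.0026110 × 15090/223 = 0.177 A.

I_p ≈ 0.177 A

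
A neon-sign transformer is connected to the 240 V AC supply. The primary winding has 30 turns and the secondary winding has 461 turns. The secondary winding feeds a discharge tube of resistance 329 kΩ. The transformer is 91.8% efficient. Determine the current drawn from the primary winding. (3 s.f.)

I_p ≈ 0.188 A

V_s = 240 × 461/30 = 3688.0 V.
I_s = V_s/R = 3688.0/329000 = 0.011210 A.
P_out = V_s I_s = 3688.0 × 0.011210 = 41.341 W.
P_in = P_out/η = 41.341/0.918 = 45.034 W.
I_p = P_in/V_p = 45.034/240 = 0.188 A.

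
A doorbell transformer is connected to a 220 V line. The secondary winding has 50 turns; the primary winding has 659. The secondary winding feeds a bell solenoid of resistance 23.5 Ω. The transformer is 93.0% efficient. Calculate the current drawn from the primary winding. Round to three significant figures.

V_s = 220 × 50/659 = 16.692 V.
I_s = V_s/R = 16.692/23.5 = 0.71030 A.
P_out = V_s I_s = 16.692 × 0.71030 = 11.856 W.
P_in = P_out/η = 11.856/0.930 = 12.749 W.
I_p = P_in/V_p = 12.749/220 = 0.0579 A.

I_p ≈ 0.0579 A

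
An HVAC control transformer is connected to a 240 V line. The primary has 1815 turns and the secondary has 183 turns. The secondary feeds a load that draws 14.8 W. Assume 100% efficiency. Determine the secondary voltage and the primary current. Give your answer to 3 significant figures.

V_s = V_p × N_s/N_p = 240 × 183/1815 = 24.198 V.
I_s = P/V_s = 14.8/24.198 = 0.61161 A.
I_p = I_s × N_s/N_p = 0.61161 × 183/1815 = 0.0617 A.

V_s ≈ 24.2 V, I_p ≈ 0.0617 A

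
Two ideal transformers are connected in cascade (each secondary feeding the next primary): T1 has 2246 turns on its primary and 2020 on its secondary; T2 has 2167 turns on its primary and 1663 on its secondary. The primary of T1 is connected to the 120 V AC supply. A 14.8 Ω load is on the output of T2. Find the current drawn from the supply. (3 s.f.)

Secondary of T1: V = 120.00 × 2020/2246 = 107.93 V.
Secondary of T2: V = 107.93 × 1663/2167 = 82.824 V.
I_load = 82.824/14.8 = 5.5962 A, so P_out = 82.824 × 5.5962 = 463.50 W.
All ideal ⇒ P_in = P_out, so I_supply = 463.50/120 = 3.86 A.

I_supply ≈ 3.86 A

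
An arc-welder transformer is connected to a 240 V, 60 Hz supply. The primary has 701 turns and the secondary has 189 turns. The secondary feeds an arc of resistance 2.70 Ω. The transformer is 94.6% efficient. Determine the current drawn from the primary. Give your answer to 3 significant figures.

I_p ≈ 6.83 A

V_s = 240 × 189/701 = 64.708 V.
I_s = V_s/R = 64.708/2.70 = 23.966 A.
P_out = V_s I_s = 64.708 × 23.966 = 1550.8 W.
P_in = P_out/η = 1550.8/0.946 = 1639.3 W.
I_p = P_in/V_p = 1639.3/240 = 6.83 A.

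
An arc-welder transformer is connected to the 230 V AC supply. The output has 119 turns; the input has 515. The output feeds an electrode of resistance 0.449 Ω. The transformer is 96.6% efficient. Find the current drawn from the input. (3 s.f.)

V_out = 230 × 119/515 = 53.146 V.
I_out = V_out/R = 53.146/0.449 = 118.36 A.
P_out = V_out I_out = 53.146 × 118.36 = 6290.6 W.
P_in = P_out/η = 6290.6/0.966 = 6512.0 W.
I_in = P_in/V_in = 6512.0/230 = 28.3 A.

I_in ≈ 28.3 A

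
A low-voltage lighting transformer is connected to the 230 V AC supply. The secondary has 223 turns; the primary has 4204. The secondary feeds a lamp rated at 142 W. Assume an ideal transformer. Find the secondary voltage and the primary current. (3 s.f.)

V_s = V_p × N_s/N_p = 230 × 223/4204 = 12.200 V.
I_s = P/V_s = 142/12.200 = 11.639 A.
I_p = I_s × N_s/N_p = 11.639 × 223/4204 = 0.617 A.

V_s ≈ 12.2 V, I_p ≈ 0.617 A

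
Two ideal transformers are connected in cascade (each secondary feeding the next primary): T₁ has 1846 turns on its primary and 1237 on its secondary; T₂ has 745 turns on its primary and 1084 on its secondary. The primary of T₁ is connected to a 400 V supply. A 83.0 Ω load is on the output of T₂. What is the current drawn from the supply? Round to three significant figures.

After T₁: V = 400.00 × 1237/1846 = 268.04 V.
After T₂: V = 268.04 × 1084/745 = 390.01 V.
I_load = 390.01/83.0 = 4.6989 A, so P_out = 390.01 × 4.6989 = 1832.6 W.
All ideal ⇒ P_in = P_out, so I_supply = 1832.6/400 = 4.58 A.

I_supply ≈ 4.58 A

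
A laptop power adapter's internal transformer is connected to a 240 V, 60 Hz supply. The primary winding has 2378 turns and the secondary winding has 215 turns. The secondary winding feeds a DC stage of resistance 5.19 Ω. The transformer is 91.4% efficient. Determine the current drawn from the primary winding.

V_s = 240 × 215/2378 = 21.699 V.
I_s = V_s/R = 21.699/5.19 = 4.1809 A.
P_out = V_s I_s = 21.699 × 4.1809 = 90.721 W.
P_in = P_out/η = 90.721/0.914 = 99.257 W.
I_p = P_in/V_p = 99.257/240 = 0.414 A.

I_p ≈ 0.414 A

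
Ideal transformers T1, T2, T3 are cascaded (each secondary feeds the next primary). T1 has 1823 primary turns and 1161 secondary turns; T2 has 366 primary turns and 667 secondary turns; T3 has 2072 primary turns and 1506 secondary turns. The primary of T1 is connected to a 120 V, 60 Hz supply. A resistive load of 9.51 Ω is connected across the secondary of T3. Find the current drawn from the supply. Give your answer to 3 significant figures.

Secondary of T1: V = 120.00 × 1161/1823 = 76.423 V.
Secondary of T2: V = 76.423 × 667/366 = 139.27 V.
Secondary of T3: V = 139.27 × 1506/2072 = 101.23 V.
I_load = 101.23/9.51 = 10.645 A, so P_out = 101.23 × 10.645 = 1077.5 W.
All ideal ⇒ P_in = P_out, so I_supply = 1077.5/120 = 8.98 A.

I_supply ≈ 8.98 A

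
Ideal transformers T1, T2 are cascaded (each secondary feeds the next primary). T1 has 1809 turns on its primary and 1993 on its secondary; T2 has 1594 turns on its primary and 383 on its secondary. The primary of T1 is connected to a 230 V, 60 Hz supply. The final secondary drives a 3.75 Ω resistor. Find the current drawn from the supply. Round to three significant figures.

After T1: V = 230.00 × 1993/1809 = 253.39 V.
After T2: V = 253.39 × 383/1594 = 60.885 V.
I_load = 60.885/3.75 = 16.236 A, so P_out = 60.885 × 16.236 = 988.51 W.
All ideal ⇒ P_in = P_out, so I_supply = 988.51/230 = 4.30 A.

I_supply ≈ 4.30 A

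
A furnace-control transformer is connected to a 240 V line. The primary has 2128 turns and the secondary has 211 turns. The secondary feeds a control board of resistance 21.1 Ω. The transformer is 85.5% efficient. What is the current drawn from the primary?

V_s = 240 × 211/2128 = 23.797 V.
I_s = V_s/R = 23.797/21.1 = 1.1278 A.
P_out = V_s I_s = 23.797 × 1.1278 = 26.839 W.
P_in = P_out/η = 26.839/0.855 = 31.390 W.
I_p = P_in/V_p = 31.390/240 = 0.131 A.

I_p ≈ 0.131 A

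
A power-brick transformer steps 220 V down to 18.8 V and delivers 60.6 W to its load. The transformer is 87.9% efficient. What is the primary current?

P_in = P_out/η = 60.6/0.879 = 68.942 W.
I_p = P_in/V_p = 68.942/220 = 0.313 A.

I_p ≈ 0.313 A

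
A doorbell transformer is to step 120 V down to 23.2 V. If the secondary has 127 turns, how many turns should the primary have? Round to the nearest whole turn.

N_p = 657 turns

N_p/N_s = V_p/V_s, so N_p = 127 × 120/23.2 = 656.9 ≈ 657 turns.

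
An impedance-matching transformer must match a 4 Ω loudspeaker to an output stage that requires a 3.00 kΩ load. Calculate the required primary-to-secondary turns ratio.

Z_p/Z_s = (N_p/N_s)², so N_p/N_s = √(3000/4) = √750 = 27.4.

N_p/N_s ≈ 27.4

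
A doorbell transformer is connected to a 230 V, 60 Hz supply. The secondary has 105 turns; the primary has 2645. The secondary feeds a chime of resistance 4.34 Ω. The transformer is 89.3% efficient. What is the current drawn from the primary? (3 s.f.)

V_s = 230 × 105/2645 = 9.1304 V.
I_s = V_s/R = 9.1304/4.34 = 2.1038 A.
P_out = V_s I_s = 9.1304 × 2.1038 = 19.208 W.
P_in = P_out/η = 19.208/0.893 = 21.510 W.
I_p = P_in/V_p = 21.510/230 = 0.0935 A.

I_p ≈ 0.0935 A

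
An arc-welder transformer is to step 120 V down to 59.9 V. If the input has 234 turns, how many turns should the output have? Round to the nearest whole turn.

N_out/N_in = V_out/V_in, so N_out = 234 × 59.9/120 = 116.8 ≈ 117 turns.

N_out = 117 turns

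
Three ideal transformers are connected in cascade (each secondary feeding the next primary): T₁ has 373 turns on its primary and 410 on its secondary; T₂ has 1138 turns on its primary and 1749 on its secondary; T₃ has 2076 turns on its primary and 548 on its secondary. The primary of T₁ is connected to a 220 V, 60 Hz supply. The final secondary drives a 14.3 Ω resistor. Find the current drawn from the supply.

Secondary of T₁: V = 220.00 × 410/373 = 241.82 V.
Secondary of T₂: V = 241.82 × 1749/1138 = 371.66 V.
Secondary of T₃: V = 371.66 × 548/2076 = 98.107 V.
I_load = 98.107/14.3 = 6.8606 A, so P_out = 98.107 × 6.8606 = 673.07 W.
All ideal ⇒ P_in = P_out, so I_supply = 673.07/220 = 3.06 A.

I_supply ≈ 3.06 A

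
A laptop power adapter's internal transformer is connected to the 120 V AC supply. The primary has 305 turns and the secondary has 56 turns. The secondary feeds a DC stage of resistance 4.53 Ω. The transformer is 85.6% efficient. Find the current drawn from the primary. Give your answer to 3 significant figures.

V_s = 120 × 56/305 = 22.033 V.
I_s = V_s/R = 22.033/4.53 = 4.8637 A.
P_out = V_s I_s = 22.033 × 4.8637 = 107.16 W.
P_in = P_out/η = 107.16/0.856 = 125.19 W.
I_p = P_in/V_p = 125.19/120 = 1.04 A.

I_p ≈ 1.04 A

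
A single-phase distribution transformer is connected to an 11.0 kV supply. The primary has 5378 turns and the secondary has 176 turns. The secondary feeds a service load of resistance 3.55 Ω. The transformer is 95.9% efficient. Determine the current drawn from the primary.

V_s = 11000 × 176/5378 = 359.99 V.
I_s = V_s/R = 359.99/3.55 = 101.40 A.
P_out = V_s I_s = 359.99 × 101.40 = 36504 W.
P_in = P_out/η = 36504/0.959 = 38065 W.
I_p = P_in/V_p = 38065/11000 = 3.46 A.

I_p ≈ 3.46 A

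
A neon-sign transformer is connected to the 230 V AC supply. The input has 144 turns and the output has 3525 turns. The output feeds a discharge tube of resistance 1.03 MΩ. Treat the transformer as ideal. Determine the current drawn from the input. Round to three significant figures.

V_out = V_in × N_out/N_in = 230 × 3525/144 = 5630.2 V.
I_out = V_out/R = 5630.2/(1.03×10^6) = 0.0054662 A.
For an ideal transformer I_in N_in = I_out N_out, so I_in = 0.0054662 × 3525/144 = 0.134 A.

I_in ≈ 0.134 A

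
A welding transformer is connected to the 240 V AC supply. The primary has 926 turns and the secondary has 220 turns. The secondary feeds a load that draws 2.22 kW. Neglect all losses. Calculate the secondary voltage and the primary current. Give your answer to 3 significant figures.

V_s = V_p × N_s/N_p = 240 × 220/926 = 57.019 V.
I_s = P/V_s = 2220/57.019 = 38.934 A.
I_p = I_s × N_s/N_p = 38.934 × 220/926 = 9.25 A.

V_s ≈ 57.0 V, I_p ≈ 9.25 A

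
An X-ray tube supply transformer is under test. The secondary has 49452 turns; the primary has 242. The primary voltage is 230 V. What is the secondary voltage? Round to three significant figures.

V_s/V_p = N_s/N_p, so V_s = 230 × 49452/242 = 47000 V.

V_s ≈ 47000 V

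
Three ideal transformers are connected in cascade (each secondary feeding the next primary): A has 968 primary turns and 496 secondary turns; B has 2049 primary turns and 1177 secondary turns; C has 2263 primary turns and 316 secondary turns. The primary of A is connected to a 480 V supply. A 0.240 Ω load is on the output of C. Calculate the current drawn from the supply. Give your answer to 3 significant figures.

After A: V = 480.00 × 496/968 = 245.95 V.
After B: V = 245.95 × 1177/2049 = 141.28 V.
After C: V = 141.28 × 316/2263 = 19.728 V.
I_load = 19.728/0.240 = 82.200 A, so P_out = 19.728 × 82.200 = 1621.7 W.
All ideal ⇒ P_in = P_out, so I_supply = 1621.7/480 = 3.38 A.

I_supply ≈ 3.38 A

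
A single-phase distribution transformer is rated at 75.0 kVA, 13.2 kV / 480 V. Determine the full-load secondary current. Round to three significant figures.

I_s = S/V_s = 75000/480 = 156 A.

I_s ≈ 156 A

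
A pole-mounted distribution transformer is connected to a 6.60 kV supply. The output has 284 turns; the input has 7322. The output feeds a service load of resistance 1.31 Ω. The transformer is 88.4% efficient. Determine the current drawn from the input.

I_in ≈ 8.57 A

V_out = 6600 × 284/7322 = 256.00 V.
I_out = V_out/R = 256.00/1.31 = 195.42 A.
P_out = V_out I_out = 256.00 × 195.42 = 50026 W.
P_in = P_out/η = 50026/0.884 = 56590 W.
I_in = P_in/V_in = 56590/6600 = 8.57 A.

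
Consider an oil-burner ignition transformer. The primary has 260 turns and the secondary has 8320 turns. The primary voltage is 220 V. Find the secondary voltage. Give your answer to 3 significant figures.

V_s ≈ 7040 V

V_s/V_p = N_s/N_p, so V_s = 220 × 8320/260 = 7040 V.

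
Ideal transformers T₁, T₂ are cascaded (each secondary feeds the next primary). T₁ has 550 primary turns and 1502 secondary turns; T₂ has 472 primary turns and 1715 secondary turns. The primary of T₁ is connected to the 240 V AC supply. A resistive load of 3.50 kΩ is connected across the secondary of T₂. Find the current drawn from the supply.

Secondary of T₁: V = 240.00 × 1502/550 = 655.42 V.
Secondary of T₂: V = 655.42 × 1715/472 = 2381.4 V.
I_load = 2381.4/3500 = 0.68041 A, so P_out = 2381.4 × 0.68041 = 1620.4 W.
All ideal ⇒ P_in = P_out, so I_supply = 1620.4/240 = 6.75 A.

I_supply ≈ 6.75 A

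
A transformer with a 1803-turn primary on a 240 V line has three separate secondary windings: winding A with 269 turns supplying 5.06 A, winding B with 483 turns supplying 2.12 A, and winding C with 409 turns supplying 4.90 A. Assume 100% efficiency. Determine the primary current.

I_p ≈ 2.43 A

V_A = 240 × 269/1803 = 35.807 V; V_B = 240 × 483/1803 = 64.293 V; V_C = 240 × 409/1803 = 54.443 V.
P_out = V_A I_A + V_B I_B + V_C I_C = 35.807×5.06 + 64.293×2.12 + 54.443×4.90 = 181.18 + 136.30 + 266.77 = 584.25 W.
Ideal ⇒ P_in = P_out, so I_p = P_out/V_p = 584.25/240 = 2.43 A.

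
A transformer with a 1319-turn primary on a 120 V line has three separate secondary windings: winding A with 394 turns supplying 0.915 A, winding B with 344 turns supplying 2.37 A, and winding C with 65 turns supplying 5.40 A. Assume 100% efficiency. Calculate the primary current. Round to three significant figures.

I_p ≈ 1.16 A

V_A = 120 × 394/1319 = 35.845 V; V_B = 120 × 344/1319 = 31.296 V; V_C = 120 × 65/1319 = 5.9136 V.
P_out = V_A I_A + V_B I_B + V_C I_C = 35.845×0.915 + 31.296×2.37 + 5.9136×5.40 = 32.798 + 74.173 + 31.933 = 138.90 W.
Ideal ⇒ P_in = P_out, so I_p = P_out/V_p = 138.90/120 = 1.16 A.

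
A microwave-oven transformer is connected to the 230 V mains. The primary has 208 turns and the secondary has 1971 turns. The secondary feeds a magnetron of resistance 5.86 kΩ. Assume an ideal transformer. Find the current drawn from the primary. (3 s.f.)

I_p ≈ 3.52 A

V_s = V_p × N_s/N_p = 230 × 1971/208 = 2179.5 V.
I_s = V_s/R = 2179.5/5860 = 0.37192 A.
For an ideal transformer I_p N_p = I_s N_s, so I_p = 0.37192 × 1971/208 = 3.52 A.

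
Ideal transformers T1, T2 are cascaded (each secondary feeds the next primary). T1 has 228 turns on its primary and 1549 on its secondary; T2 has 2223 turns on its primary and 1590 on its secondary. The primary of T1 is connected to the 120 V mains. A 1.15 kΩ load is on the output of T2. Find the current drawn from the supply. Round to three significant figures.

After T1: V = 120.00 × 1549/228 = 815.26 V.
After T2: V = 815.26 × 1590/2223 = 583.12 V.
I_load = 583.12/1150 = 0.50706 A, so P_out = 583.12 × 0.50706 = 295.67 W.
All ideal ⇒ P_in = P_out, so I_supply = 295.67/120 = 2.46 A.

I_supply ≈ 2.46 A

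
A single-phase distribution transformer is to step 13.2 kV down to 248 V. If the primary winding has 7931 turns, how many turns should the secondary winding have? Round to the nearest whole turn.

N_s/N_p = V_s/V_p, so N_s = 7931 × 248/13200 = 149.0 ≈ 149 turns.

N_s = 149 turns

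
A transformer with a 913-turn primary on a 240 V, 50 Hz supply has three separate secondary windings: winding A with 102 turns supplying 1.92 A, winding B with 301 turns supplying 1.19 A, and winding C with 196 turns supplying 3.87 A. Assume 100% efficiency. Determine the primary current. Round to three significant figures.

V_A = 240 × 102/913 = 26.813 V; V_B = 240 × 301/913 = 79.124 V; V_C = 240 × 196/913 = 51.522 V.
P_out = V_A I_A + V_B I_B + V_C I_C = 26.813×1.92 + 79.124×1.19 + 51.522×3.87 = 51.480 + 94.157 + 199.39 = 345.03 W.
Ideal ⇒ P_in = P_out, so I_p = P_out/V_p = 345.03/240 = 1.44 A.

I_p ≈ 1.44 A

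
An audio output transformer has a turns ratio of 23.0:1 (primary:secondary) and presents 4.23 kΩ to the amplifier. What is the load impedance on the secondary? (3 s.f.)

Z_s ≈ 8.00 Ω

Z_s = Z_p/(N_p/N_s)² = 4230/23.0² = 8.00 Ω.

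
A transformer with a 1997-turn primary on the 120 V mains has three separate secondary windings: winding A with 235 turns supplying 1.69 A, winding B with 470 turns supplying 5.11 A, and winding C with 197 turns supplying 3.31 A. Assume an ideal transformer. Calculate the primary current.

I_p ≈ 1.73 A

V_A = 120 × 235/1997 = 14.121 V; V_B = 120 × 470/1997 = 28.242 V; V_C = 120 × 197/1997 = 11.838 V.
P_out = V_A I_A + V_B I_B + V_C I_C = 14.121×1.69 + 28.242×5.11 + 11.838×3.31 = 23.865 + 144.32 + 39.183 = 207.37 W.
Ideal ⇒ P_in = P_out, so I_p = P_out/V_p = 207.37/120 = 1.73 A.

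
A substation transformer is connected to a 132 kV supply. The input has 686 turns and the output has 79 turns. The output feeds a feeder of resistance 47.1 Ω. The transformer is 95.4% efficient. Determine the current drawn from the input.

I_in ≈ 39.0 A

V_out = 132000 × 79/686 = 15201 V.
I_out = V_out/R = 15201/47.1 = 322.74 A.
P_out = V_out I_out = 15201 × 322.74 = 4.9061×10^6 W.
P_in = P_out/η = 4.9061×10^6/0.954 = 5.1426×10^6 W.
I_in = P_in/V_in = 5.1426×10^6/132000 = 39.0 A.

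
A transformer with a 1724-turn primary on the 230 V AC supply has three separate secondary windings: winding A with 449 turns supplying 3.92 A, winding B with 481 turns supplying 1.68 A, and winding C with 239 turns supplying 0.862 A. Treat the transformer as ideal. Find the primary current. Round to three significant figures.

V_A = 230 × 449/1724 = 59.901 V; V_B = 230 × 481/1724 = 64.171 V; V_C = 230 × 239/1724 = 31.885 V.
P_out = V_A I_A + V_B I_B + V_C I_C = 59.901×3.92 + 64.171×1.68 + 31.885×0.862 = 234.81 + 107.81 + 27.485 = 370.10 W.
Ideal ⇒ P_in = P_out, so I_p = P_out/V_p = 370.10/230 = 1.61 A.

I_p ≈ 1.61 A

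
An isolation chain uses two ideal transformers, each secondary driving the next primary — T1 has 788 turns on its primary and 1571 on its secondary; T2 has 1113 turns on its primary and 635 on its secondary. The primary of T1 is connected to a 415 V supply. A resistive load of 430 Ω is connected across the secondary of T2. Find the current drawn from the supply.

I_supply ≈ 1.25 A

Secondary of T1: V = 415.00 × 1571/788 = 827.37 V.
Secondary of T2: V = 827.37 × 635/1113 = 472.04 V.
I_load = 472.04/430 = 1.0978 A, so P_out = 472.04 × 1.0978 = 518.18 W.
All ideal ⇒ P_in = P_out, so I_supply = 518.18/415 = 1.25 A.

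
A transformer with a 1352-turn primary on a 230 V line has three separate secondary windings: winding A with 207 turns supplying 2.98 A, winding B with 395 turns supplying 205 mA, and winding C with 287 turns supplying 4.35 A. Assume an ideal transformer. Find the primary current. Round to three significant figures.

V_A = 230 × 207/1352 = 35.214 V; V_B = 230 × 395/1352 = 67.197 V; V_C = 230 × 287/1352 = 48.824 V.
P_out = V_A I_A + V_B I_B + V_C I_C = 35.214×2.98 + 67.197×0.205 + 48.824×4.35 = 104.94 + 13.775 + 212.38 = 331.10 W.
Ideal ⇒ P_in = P_out, so I_p = P_out/V_p = 331.10/230 = 1.44 A.

I_p ≈ 1.44 A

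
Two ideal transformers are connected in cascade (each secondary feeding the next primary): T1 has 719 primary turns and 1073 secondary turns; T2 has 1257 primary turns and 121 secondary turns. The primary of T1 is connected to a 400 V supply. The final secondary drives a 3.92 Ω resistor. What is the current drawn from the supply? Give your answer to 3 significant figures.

Secondary of T1: V = 400.00 × 1073/719 = 596.94 V.
Secondary of T2: V = 596.94 × 121/1257 = 57.462 V.
I_load = 57.462/3.92 = 14.659 A, so P_out = 57.462 × 14.659 = 842.32 W.
All ideal ⇒ P_in = P_out, so I_supply = 842.32/400 = 2.11 A.

I_supply ≈ 2.11 A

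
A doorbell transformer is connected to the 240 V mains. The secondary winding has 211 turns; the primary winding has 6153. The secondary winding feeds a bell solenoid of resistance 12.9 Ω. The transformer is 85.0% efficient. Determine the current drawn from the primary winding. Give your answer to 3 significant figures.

V_s = 240 × 211/6153 = 8.2301 V.
I_s = V_s/R = 8.2301/12.9 = 0.63799 A.
P_out = V_s I_s = 8.2301 × 0.63799 = 5.2508 W.
P_in = P_out/η = 5.2508/0.850 = 6.1774 W.
I_p = P_in/V_p = 6.1774/240 = 0.0257 A.

I_p ≈ 0.0257 A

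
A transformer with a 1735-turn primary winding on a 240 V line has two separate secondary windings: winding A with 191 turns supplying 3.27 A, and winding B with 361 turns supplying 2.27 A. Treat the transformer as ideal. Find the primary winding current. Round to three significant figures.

I_p ≈ 0.832 A

V_A = 240 × 191/1735 = 26.421 V; V_B = 240 × 361/1735 = 49.937 V.
P_out = V_A I_A + V_B I_B = 26.421×3.27 + 49.937×2.27 = 86.396 + 113.36 = 199.75 W.
Ideal ⇒ P_in = P_out, so I_p = P_out/V_p = 199.75/240 = 0.832 A.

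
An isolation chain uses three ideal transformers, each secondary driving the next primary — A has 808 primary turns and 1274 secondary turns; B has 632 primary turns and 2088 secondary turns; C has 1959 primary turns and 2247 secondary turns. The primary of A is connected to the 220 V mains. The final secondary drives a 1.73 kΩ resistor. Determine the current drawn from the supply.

Secondary of A: V = 220.00 × 1274/808 = 346.88 V.
Secondary of B: V = 346.88 × 2088/632 = 1146.0 V.
Secondary of C: V = 1146.0 × 2247/1959 = 1314.5 V.
I_load = 1314.5/1730 = 0.75983 A, so P_out = 1314.5 × 0.75983 = 998.80 W.
All ideal ⇒ P_in = P_out, so I_supply = 998.80/220 = 4.54 A.

I_supply ≈ 4.54 A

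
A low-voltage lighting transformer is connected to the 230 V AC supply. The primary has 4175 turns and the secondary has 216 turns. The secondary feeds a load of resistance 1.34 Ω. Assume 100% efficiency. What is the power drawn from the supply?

P ≈ 106 W

V_s = V_p × N_s/N_p = 230 × 216/4175 = 11.899 V.
I_s = V_s/R = 11.899/1.34 = 8.8802 A.
I_p = I_s × N_s/N_p = 8.8802 × 216/4175 = 0.45943 A.
P = V_p I_p = 230 × 0.45943 = 106 W.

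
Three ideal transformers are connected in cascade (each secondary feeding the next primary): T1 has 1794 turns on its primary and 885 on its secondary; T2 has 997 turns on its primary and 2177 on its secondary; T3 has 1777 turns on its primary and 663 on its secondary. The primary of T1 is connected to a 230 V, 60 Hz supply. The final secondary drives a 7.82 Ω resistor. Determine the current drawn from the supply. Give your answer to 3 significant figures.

After T1: V = 230.00 × 885/1794 = 113.46 V.
After T2: V = 113.46 × 2177/997 = 247.75 V.
After T3: V = 247.75 × 663/1777 = 92.435 V.
I_load = 92.435/7.82 = 11.820 A, so P_out = 92.435 × 11.820 = 1092.6 W.
All ideal ⇒ P_in = P_out, so I_supply = 1092.6/230 = 4.75 A.

I_supply ≈ 4.75 A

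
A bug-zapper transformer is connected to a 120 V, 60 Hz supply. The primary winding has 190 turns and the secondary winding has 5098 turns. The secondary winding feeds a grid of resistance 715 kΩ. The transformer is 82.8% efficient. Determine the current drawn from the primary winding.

V_s = 120 × 5098/190 = 3219.8 V.
I_s = V_s/R = 3219.8/715000 = 0.0045032 A.
P_out = V_s I_s = 3219.8 × 0.0045032 = 14.499 W.
P_in = P_out/η = 14.499/0.828 = 17.511 W.
I_p = P_in/V_p = 17.511/120 = 0.146 A.

I_p ≈ 0.146 A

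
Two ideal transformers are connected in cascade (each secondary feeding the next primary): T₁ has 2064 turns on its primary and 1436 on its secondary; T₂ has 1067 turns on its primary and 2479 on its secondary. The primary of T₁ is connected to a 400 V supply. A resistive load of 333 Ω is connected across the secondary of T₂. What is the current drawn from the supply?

Secondary of T₁: V = 400.00 × 1436/2064 = 278.29 V.
Secondary of T₂: V = 278.29 × 2479/1067 = 646.57 V.
I_load = 646.57/333 = 1.9417 A, so P_out = 646.57 × 1.9417 = 1255.4 W.
All ideal ⇒ P_in = P_out, so I_supply = 1255.4/400 = 3.14 A.

I_supply ≈ 3.14 A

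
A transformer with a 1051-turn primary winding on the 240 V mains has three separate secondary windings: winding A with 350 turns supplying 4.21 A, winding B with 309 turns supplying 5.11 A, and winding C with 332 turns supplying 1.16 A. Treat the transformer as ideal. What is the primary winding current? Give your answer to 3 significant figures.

I_p ≈ 3.27 A

V_A = 240 × 350/1051 = 79.924 V; V_B = 240 × 309/1051 = 70.561 V; V_C = 240 × 332/1051 = 75.814 V.
P_out = V_A I_A + V_B I_B + V_C I_C = 79.924×4.21 + 70.561×5.11 + 75.814×1.16 = 336.48 + 360.57 + 87.944 = 784.99 W.
Ideal ⇒ P_in = P_out, so I_p = P_out/V_p = 784.99/240 = 3.27 A.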